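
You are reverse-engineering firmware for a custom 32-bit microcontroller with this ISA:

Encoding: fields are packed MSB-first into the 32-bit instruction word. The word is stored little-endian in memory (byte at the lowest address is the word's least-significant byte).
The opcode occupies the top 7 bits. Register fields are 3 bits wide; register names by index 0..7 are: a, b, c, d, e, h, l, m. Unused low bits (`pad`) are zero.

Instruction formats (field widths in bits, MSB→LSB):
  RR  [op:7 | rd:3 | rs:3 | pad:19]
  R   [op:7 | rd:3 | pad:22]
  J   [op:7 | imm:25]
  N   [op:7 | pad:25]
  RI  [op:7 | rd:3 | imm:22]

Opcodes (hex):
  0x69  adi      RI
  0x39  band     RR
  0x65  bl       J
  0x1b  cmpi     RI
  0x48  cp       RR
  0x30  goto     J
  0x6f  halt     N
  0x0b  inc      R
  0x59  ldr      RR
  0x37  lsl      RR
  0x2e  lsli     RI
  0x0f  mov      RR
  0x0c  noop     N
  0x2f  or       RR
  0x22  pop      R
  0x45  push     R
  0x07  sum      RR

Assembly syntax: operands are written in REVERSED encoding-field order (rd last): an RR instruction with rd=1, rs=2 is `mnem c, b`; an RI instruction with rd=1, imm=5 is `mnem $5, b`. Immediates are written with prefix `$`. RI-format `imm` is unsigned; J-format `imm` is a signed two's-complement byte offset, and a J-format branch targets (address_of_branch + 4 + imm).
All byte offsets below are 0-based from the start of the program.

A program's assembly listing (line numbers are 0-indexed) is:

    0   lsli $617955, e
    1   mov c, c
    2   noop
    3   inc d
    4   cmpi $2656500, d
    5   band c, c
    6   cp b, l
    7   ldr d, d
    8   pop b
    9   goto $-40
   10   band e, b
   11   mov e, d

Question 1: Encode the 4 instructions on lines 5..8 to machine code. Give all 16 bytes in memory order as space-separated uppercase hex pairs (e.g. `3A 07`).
5. band fields op=0x39:7|rd=2:3|rs=2:3|pad=0:19 → word 72900000h → 00 00 90 72
6. cp fields op=0x48:7|rd=6:3|rs=1:3|pad=0:19 → word 91880000h → 00 00 88 91
7. ldr fields op=0x59:7|rd=3:3|rs=3:3|pad=0:19 → word b2d80000h → 00 00 d8 b2
8. pop fields op=0x22:7|rd=1:3|pad=0:22 → word 44400000h → 00 00 40 44

00 00 90 72 00 00 88 91 00 00 D8 B2 00 00 40 44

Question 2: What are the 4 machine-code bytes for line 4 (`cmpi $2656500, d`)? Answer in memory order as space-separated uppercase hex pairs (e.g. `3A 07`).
L4: cmpi op=0x1b:7|rd=3:3|imm=2656500:22 ⇒ 0x36e888f4 ⇒ little f4 88 e8 36

F4 88 E8 36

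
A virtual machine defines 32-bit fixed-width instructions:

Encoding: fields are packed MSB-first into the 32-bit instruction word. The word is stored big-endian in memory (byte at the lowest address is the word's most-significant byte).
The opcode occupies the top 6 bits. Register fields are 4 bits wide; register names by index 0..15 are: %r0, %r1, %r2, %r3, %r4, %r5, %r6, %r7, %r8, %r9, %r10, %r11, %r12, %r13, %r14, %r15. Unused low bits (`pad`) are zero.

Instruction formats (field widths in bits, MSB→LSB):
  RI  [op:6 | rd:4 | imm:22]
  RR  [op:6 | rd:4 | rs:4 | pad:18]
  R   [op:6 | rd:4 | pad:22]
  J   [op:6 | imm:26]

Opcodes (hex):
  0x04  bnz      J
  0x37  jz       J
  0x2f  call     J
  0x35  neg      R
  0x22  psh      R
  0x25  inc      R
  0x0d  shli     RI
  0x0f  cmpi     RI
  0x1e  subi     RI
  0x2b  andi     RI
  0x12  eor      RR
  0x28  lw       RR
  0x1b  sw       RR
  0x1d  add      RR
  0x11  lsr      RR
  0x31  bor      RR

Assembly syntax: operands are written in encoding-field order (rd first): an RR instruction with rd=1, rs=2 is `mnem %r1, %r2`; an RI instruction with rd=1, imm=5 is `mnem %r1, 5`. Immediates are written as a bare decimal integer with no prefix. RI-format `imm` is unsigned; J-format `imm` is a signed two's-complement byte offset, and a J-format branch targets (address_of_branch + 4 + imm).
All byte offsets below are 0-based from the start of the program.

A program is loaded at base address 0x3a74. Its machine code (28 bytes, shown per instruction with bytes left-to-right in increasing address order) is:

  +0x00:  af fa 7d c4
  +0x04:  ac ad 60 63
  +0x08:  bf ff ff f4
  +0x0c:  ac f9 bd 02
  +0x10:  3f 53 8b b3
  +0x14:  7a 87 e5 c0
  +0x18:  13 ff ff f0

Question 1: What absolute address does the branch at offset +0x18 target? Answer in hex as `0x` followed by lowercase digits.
0x3a80

@+18  big-endian(13 ff ff f0) = 0x13fffff0
  op=0x13fffff0>>26=0x4 ⇒ bnz (J)
  [25:0] imm=67108848 (s26→-16) = -16
  target = base 0x3a74 + off 0x18 + 4 + imm -16 = 0x3a80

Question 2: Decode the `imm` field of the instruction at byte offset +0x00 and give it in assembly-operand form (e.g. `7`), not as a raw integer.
[00] af fa 7d c4 → 0xaffa7dc4
  op=0xaffa7dc4>>26=0x2b ⇒ andi (RI)
  [25:22] rd=15 = %r15
  [21:0] imm=3833284 = 3833284

3833284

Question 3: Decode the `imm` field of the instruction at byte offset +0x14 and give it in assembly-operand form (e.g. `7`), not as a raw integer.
517568

+0x14: 7a 87 e5 c0 ⇒ word 0x7a87e5c0 (big)
  opcode bits[31:26]=0x1e: subi/RI
  rd: (w>>22)&0xf=0xa → %r10
  imm: (w>>0)&0x3fffff=0x7e5c0 → 517568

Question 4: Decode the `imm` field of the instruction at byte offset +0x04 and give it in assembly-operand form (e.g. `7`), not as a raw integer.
+0x04: ac ad 60 63 ⇒ word 0xacad6063 (big)
  opcode bits[31:26]=0x2b: andi/RI
  rd: (w>>22)&0xf=0x2 → %r2
  imm: (w>>0)&0x3fffff=0x2d6063 → 2973795

2973795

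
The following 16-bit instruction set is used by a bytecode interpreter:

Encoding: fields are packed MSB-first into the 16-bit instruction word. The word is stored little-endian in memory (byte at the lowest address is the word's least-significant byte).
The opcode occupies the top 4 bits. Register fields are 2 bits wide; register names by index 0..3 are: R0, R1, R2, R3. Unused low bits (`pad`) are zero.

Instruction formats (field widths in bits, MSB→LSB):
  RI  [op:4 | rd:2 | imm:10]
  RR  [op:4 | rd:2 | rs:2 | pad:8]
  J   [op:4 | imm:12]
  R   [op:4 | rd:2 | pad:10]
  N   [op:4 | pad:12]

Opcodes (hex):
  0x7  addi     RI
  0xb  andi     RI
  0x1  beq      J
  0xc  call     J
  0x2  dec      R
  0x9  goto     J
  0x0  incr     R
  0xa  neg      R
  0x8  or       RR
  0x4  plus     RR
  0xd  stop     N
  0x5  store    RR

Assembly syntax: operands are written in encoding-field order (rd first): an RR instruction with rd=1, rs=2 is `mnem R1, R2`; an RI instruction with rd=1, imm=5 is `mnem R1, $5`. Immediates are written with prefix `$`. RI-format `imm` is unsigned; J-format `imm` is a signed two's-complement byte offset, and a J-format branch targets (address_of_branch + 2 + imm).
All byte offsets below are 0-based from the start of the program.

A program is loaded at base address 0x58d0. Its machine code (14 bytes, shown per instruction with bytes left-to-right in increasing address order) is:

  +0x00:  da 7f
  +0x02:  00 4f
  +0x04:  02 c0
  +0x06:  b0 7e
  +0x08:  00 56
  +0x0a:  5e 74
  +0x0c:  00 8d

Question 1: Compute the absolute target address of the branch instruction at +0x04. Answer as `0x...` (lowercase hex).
0x58d8

[04] 02 c0 → 0xc002
  opcode bits[15:12]=0xc: call/J
  imm@[11:0]=0x2 ⇒ $2
  target = base 0x58d0 + off 0x04 + 2 + imm 2 = 0x58d8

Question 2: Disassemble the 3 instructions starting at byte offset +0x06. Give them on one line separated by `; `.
addi R3, $688; store R1, R2; addi R1, $94

[06] b0 7e → 0x7eb0
  op=0x7eb0>>12=0x7 ⇒ addi (RI)
  rd@[11:10]=0x3 ⇒ R3
  imm@[9:0]=0x2b0 ⇒ $688
[08] 00 56 → 0x5600
  op=0x5600>>12=0x5 ⇒ store (RR)
  rd@[11:10]=0x1 ⇒ R1
  rs@[9:8]=0x2 ⇒ R2
[0a] 5e 74 → 0x745e
  op=0x745e>>12=0x7 ⇒ addi (RI)
  rd@[11:10]=0x1 ⇒ R1
  imm@[9:0]=0x5e ⇒ $94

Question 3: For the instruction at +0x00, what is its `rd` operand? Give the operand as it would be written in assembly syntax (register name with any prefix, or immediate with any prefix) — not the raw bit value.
R3

off 0x00: read da 7f as little → 0x7fda
  op=0x7fda>>12=0x7 ⇒ addi (RI)
  [11:10] rd=3 = R3
  [9:0] imm=986 = $986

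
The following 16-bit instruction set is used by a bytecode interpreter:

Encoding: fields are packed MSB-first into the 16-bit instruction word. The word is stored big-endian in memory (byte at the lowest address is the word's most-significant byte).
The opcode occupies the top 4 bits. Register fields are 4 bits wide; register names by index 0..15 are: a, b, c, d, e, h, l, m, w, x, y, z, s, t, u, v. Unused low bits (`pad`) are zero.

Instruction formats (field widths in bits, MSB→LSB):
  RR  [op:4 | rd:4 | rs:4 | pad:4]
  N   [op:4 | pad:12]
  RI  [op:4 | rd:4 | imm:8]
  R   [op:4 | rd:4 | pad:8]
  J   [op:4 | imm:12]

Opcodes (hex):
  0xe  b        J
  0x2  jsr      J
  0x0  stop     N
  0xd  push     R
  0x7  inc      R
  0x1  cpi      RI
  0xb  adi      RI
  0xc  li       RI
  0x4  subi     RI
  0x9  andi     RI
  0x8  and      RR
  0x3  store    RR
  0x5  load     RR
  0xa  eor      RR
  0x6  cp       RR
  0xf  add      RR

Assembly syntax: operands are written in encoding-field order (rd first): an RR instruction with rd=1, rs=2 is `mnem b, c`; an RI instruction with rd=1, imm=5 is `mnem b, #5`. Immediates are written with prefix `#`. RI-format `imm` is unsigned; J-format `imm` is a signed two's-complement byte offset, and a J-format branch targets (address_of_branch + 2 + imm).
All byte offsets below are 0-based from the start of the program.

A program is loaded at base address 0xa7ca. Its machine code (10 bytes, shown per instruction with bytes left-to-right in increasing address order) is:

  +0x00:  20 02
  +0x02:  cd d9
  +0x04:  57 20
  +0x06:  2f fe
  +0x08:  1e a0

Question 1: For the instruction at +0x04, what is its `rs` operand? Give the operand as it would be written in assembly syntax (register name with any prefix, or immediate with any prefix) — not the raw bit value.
[04] 57 20 → 0x5720
  opcode bits[15:12]=0x5: load/RR
  rd: (w>>8)&0xf=0x7 → m
  rs: (w>>4)&0xf=0x2 → c

c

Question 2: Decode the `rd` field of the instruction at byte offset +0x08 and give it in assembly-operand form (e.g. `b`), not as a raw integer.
[08] 1e a0 → 0x1ea0
  top 4b → 0x1 → cpi [RI]
  rd: (w>>8)&0xf=0xe → u
  imm: (w>>0)&0xff=0xa0 → #160

u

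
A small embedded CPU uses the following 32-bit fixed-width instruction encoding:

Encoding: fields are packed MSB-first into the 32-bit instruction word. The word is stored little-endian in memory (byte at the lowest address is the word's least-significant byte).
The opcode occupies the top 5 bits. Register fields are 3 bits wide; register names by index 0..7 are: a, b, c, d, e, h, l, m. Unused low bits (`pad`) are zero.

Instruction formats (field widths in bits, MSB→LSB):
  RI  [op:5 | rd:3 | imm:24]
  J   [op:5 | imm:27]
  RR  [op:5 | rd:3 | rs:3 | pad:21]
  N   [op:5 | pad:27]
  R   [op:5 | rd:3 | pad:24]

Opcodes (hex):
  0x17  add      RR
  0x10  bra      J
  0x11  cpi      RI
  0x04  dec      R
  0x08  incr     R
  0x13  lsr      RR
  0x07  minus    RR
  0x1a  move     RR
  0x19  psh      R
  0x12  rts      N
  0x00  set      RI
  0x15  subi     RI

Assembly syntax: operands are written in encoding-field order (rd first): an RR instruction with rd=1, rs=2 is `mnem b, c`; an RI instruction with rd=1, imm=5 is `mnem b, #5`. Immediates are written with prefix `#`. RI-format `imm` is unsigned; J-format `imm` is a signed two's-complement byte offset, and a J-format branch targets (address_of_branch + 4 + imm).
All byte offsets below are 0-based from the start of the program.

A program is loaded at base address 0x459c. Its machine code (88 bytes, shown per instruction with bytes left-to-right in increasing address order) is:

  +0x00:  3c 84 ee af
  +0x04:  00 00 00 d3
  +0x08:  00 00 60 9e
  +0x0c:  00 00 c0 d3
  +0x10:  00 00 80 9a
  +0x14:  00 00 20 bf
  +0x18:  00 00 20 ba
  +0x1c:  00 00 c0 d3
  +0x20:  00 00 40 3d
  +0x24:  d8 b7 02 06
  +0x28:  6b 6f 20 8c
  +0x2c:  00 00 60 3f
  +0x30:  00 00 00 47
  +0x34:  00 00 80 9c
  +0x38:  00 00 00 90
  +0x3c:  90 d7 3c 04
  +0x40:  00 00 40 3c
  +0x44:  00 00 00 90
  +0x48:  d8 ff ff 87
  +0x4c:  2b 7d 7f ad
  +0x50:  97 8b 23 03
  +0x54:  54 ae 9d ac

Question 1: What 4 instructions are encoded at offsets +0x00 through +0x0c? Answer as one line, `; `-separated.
subi m, #15631420; move d, a; lsr l, d; move d, l

+0x00: 3c 84 ee af ⇒ word 0xafee843c (little)
  op=0xafee843c>>27=0x15 ⇒ subi (RI)
  [26:24] rd=7 = m
  [23:0] imm=15631420 = #15631420
+0x04: 00 00 00 d3 ⇒ word 0xd3000000 (little)
  op=0xd3000000>>27=0x1a ⇒ move (RR)
  [26:24] rd=3 = d
  [23:21] rs=0 = a
+0x08: 00 00 60 9e ⇒ word 0x9e600000 (little)
  op=0x9e600000>>27=0x13 ⇒ lsr (RR)
  [26:24] rd=6 = l
  [23:21] rs=3 = d
+0x0c: 00 00 c0 d3 ⇒ word 0xd3c00000 (little)
  op=0xd3c00000>>27=0x1a ⇒ move (RR)
  [26:24] rd=3 = d
  [23:21] rs=6 = l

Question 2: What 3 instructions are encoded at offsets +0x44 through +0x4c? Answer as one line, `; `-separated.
[44] 00 00 00 90 → 0x90000000
  op=0x90000000>>27=0x12 ⇒ rts (N)
[48] d8 ff ff 87 → 0x87ffffd8
  op=0x87ffffd8>>27=0x10 ⇒ bra (J)
  imm@[26:0]=0x7ffffd8 (s27→-40) ⇒ #-40
[4c] 2b 7d 7f ad → 0xad7f7d2b
  op=0xad7f7d2b>>27=0x15 ⇒ subi (RI)
  rd@[26:24]=0x5 ⇒ h
  imm@[23:0]=0x7f7d2b ⇒ #8355115

rts; bra #-40; subi h, #8355115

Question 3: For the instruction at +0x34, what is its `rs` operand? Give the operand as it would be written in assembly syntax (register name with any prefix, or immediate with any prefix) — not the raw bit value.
e

+0x34: 00 00 80 9c ⇒ word 0x9c800000 (little)
  top 5b → 0x13 → lsr [RR]
  rd@[26:24]=0x4 ⇒ e
  rs@[23:21]=0x4 ⇒ e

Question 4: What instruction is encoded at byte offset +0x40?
minus e, c

+0x40: 00 00 40 3c ⇒ word 0x3c400000 (little)
  opcode bits[31:27]=0x7: minus/RR
  [26:24] rd=4 = e
  [23:21] rs=2 = c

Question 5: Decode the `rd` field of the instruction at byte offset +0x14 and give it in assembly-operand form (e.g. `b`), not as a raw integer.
off 0x14: read 00 00 20 bf as little → 0xbf200000
  op=0xbf200000>>27=0x17 ⇒ add (RR)
  [26:24] rd=7 = m
  [23:21] rs=1 = b

m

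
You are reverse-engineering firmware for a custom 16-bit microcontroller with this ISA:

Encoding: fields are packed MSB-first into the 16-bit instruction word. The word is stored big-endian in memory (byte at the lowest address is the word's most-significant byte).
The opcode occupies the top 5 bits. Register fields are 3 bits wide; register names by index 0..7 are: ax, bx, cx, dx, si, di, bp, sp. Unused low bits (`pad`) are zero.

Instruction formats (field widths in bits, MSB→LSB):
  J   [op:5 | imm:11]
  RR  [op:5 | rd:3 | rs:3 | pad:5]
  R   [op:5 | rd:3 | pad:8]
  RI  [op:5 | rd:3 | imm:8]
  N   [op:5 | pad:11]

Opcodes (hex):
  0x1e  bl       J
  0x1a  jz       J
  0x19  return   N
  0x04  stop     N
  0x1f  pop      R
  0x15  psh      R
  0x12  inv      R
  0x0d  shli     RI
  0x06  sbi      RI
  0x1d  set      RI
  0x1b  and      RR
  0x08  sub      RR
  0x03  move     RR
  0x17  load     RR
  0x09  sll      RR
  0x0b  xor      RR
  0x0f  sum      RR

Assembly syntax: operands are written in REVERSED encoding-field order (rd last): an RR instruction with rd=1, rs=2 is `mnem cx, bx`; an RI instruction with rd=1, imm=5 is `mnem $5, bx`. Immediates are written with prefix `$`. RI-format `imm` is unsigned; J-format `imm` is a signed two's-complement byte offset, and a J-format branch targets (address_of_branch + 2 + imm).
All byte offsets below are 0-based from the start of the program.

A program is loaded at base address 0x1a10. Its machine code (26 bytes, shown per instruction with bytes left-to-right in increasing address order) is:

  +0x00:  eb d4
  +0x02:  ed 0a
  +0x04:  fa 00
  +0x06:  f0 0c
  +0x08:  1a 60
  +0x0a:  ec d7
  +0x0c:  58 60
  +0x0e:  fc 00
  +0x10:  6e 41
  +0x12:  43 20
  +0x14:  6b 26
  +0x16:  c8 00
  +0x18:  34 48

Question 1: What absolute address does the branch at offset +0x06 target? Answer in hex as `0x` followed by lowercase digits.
0x1a24

@+06  big-endian(f0 0c) = 0xf00c
  opcode bits[15:11]=0x1e: bl/J
  imm: (w>>0)&0x7ff=0xc → $12
  target = base 0x1a10 + off 0x06 + 2 + imm 12 = 0x1a24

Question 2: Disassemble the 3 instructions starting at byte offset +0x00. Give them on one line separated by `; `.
set $212, dx; set $10, di; pop cx

+0x00: eb d4 ⇒ word 0xebd4 (big)
  op=0xebd4>>11=0x1d ⇒ set (RI)
  rd: (w>>8)&0x7=0x3 → dx
  imm: (w>>0)&0xff=0xd4 → $212
+0x02: ed 0a ⇒ word 0xed0a (big)
  op=0xed0a>>11=0x1d ⇒ set (RI)
  rd: (w>>8)&0x7=0x5 → di
  imm: (w>>0)&0xff=0xa → $10
+0x04: fa 00 ⇒ word 0xfa00 (big)
  op=0xfa00>>11=0x1f ⇒ pop (R)
  rd: (w>>8)&0x7=0x2 → cx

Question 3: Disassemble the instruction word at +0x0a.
set $215, si

@+0a  big-endian(ec d7) = 0xecd7
  top 5b → 0x1d → set [RI]
  rd: (w>>8)&0x7=0x4 → si
  imm: (w>>0)&0xff=0xd7 → $215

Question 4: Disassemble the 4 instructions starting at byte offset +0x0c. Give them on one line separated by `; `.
[0c] 58 60 → 0x5860
  top 5b → 0xb → xor [RR]
  rd: (w>>8)&0x7=0x0 → ax
  rs: (w>>5)&0x7=0x3 → dx
[0e] fc 00 → 0xfc00
  top 5b → 0x1f → pop [R]
  rd: (w>>8)&0x7=0x4 → si
[10] 6e 41 → 0x6e41
  top 5b → 0xd → shli [RI]
  rd: (w>>8)&0x7=0x6 → bp
  imm: (w>>0)&0xff=0x41 → $65
[12] 43 20 → 0x4320
  top 5b → 0x8 → sub [RR]
  rd: (w>>8)&0x7=0x3 → dx
  rs: (w>>5)&0x7=0x1 → bx

xor dx, ax; pop si; shli $65, bp; sub bx, dx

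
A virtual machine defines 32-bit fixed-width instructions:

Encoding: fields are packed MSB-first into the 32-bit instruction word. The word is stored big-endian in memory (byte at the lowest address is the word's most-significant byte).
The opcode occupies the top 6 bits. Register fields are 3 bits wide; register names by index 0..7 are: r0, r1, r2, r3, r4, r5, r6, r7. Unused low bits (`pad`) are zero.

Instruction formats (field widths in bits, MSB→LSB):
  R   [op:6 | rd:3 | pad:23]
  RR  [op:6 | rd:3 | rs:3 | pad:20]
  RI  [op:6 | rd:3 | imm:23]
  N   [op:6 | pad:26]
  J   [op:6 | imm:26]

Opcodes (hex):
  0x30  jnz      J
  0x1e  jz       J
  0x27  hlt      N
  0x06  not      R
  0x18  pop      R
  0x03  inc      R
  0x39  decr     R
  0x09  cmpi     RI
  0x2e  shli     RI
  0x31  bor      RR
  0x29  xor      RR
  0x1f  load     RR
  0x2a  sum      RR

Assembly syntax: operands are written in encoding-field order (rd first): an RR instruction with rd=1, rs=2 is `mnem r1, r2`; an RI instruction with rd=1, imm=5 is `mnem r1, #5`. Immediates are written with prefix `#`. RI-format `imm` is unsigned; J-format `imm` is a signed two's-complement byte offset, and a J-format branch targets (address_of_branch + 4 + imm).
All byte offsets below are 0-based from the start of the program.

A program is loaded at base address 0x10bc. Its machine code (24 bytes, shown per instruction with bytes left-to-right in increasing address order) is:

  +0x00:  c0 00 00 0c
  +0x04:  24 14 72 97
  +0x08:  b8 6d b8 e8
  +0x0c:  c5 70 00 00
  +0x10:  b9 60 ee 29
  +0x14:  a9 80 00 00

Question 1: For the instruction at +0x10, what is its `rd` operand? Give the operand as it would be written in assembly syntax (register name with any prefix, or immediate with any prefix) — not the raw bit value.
r2

@+10  big-endian(b9 60 ee 29) = 0xb960ee29
  top 6b → 0x2e → shli [RI]
  rd@[25:23]=0x2 ⇒ r2
  imm@[22:0]=0x60ee29 ⇒ #6352425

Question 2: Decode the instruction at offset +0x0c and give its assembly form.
bor r2, r7

+0x0c: c5 70 00 00 ⇒ word 0xc5700000 (big)
  top 6b → 0x31 → bor [RR]
  rd@[25:23]=0x2 ⇒ r2
  rs@[22:20]=0x7 ⇒ r7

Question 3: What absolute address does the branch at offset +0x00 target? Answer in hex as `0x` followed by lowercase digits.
0x10cc

[00] c0 00 00 0c → 0xc000000c
  top 6b → 0x30 → jnz [J]
  imm: (w>>0)&0x3ffffff=0xc → #12
  target = base 0x10bc + off 0x00 + 4 + imm 12 = 0x10cc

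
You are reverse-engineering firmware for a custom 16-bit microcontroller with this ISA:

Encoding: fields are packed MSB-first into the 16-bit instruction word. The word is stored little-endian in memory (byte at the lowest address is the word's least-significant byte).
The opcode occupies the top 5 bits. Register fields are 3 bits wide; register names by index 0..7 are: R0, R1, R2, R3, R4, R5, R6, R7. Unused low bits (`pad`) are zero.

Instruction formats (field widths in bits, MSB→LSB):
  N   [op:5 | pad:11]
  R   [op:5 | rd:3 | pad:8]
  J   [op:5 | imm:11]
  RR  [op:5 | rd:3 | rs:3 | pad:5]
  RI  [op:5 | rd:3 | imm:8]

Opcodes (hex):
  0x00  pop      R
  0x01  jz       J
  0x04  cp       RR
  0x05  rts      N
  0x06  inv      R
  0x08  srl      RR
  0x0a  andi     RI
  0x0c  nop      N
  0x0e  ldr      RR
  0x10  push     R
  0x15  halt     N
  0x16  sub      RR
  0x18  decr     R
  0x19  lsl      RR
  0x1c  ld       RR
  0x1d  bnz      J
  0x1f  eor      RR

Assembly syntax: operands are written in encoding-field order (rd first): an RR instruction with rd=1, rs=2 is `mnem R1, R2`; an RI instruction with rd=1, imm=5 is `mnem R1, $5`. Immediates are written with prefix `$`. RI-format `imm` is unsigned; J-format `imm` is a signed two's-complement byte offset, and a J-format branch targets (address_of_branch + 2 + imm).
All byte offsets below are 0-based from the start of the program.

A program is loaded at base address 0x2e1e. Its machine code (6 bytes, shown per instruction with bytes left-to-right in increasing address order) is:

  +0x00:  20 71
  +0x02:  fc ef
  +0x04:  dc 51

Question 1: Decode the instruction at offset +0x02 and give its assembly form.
bnz $-4

off 0x02: read fc ef as little → 0xeffc
  op=0xeffc>>11=0x1d ⇒ bnz (J)
  [10:0] imm=2044 (s11→-4) = $-4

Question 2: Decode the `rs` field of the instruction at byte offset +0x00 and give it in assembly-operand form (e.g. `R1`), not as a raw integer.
R1

+0x00: 20 71 ⇒ word 0x7120 (little)
  top 5b → 0xe → ldr [RR]
  rd: (w>>8)&0x7=0x1 → R1
  rs: (w>>5)&0x7=0x1 → R1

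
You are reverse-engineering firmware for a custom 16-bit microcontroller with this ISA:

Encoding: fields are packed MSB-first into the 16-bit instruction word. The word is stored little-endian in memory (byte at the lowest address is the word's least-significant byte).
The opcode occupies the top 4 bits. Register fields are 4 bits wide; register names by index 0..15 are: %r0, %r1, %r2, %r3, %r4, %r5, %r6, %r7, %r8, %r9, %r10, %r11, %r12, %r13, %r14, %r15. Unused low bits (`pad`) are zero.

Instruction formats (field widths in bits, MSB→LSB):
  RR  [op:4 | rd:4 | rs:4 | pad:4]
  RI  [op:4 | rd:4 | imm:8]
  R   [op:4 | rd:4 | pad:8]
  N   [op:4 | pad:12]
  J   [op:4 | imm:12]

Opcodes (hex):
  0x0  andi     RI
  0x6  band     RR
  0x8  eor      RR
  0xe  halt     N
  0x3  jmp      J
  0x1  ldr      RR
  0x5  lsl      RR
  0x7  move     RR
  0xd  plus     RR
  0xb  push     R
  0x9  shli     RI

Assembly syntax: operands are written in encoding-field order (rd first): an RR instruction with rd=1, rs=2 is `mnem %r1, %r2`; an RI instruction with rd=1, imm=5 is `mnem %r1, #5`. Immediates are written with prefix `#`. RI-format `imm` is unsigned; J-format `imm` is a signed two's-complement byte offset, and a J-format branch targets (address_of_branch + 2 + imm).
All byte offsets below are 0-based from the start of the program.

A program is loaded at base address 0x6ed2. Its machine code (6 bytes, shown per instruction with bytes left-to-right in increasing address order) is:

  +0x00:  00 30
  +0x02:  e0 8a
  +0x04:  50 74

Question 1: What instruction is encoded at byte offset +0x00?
[00] 00 30 → 0x3000
  op=0x3000>>12=0x3 ⇒ jmp (J)
  imm: (w>>0)&0xfff=0x0 → #0

jmp #0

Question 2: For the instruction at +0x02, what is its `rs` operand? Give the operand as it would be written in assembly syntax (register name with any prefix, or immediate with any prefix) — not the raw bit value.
%r14

off 0x02: read e0 8a as little → 0x8ae0
  top 4b → 0x8 → eor [RR]
  [11:8] rd=10 = %r10
  [7:4] rs=14 = %r14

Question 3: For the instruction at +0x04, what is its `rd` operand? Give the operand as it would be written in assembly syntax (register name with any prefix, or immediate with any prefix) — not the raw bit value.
%r4

+0x04: 50 74 ⇒ word 0x7450 (little)
  opcode bits[15:12]=0x7: move/RR
  rd: (w>>8)&0xf=0x4 → %r4
  rs: (w>>4)&0xf=0x5 → %r5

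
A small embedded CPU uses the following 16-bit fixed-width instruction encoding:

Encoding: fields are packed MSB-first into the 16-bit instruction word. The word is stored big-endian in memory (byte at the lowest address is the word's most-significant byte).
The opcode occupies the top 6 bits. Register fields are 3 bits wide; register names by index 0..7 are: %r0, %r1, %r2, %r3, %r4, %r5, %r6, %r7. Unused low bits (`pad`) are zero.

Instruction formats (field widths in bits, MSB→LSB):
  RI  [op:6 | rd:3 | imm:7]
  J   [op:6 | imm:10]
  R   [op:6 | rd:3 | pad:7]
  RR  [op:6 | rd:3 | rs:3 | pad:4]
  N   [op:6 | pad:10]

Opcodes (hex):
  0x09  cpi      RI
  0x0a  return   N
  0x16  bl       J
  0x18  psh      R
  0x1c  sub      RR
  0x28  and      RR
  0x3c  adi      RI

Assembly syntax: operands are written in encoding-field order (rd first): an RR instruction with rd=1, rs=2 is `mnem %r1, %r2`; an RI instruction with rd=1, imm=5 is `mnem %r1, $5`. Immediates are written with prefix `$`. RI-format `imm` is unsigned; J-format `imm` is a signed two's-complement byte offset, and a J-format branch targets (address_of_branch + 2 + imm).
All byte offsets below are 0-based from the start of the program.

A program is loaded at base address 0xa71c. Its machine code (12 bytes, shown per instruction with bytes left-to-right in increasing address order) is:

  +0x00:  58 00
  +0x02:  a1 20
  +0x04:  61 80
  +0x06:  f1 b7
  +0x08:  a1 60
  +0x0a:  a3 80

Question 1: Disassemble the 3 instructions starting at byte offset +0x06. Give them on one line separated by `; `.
adi %r3, $55; and %r2, %r6; and %r7, %r0

[06] f1 b7 → 0xf1b7
  opcode bits[15:10]=0x3c: adi/RI
  rd: (w>>7)&0x7=0x3 → %r3
  imm: (w>>0)&0x7f=0x37 → $55
[08] a1 60 → 0xa160
  opcode bits[15:10]=0x28: and/RR
  rd: (w>>7)&0x7=0x2 → %r2
  rs: (w>>4)&0x7=0x6 → %r6
[0a] a3 80 → 0xa380
  opcode bits[15:10]=0x28: and/RR
  rd: (w>>7)&0x7=0x7 → %r7
  rs: (w>>4)&0x7=0x0 → %r0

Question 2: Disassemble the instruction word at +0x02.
@+02  big-endian(a1 20) = 0xa120
  op=0xa120>>10=0x28 ⇒ and (RR)
  rd@[9:7]=0x2 ⇒ %r2
  rs@[6:4]=0x2 ⇒ %r2

and %r2, %r2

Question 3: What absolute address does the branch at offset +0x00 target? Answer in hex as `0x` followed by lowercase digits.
off 0x00: read 58 00 as big → 0x5800
  top 6b → 0x16 → bl [J]
  [9:0] imm=0 = $0
  target = base 0xa71c + off 0x00 + 2 + imm 0 = 0xa71e

0xa71e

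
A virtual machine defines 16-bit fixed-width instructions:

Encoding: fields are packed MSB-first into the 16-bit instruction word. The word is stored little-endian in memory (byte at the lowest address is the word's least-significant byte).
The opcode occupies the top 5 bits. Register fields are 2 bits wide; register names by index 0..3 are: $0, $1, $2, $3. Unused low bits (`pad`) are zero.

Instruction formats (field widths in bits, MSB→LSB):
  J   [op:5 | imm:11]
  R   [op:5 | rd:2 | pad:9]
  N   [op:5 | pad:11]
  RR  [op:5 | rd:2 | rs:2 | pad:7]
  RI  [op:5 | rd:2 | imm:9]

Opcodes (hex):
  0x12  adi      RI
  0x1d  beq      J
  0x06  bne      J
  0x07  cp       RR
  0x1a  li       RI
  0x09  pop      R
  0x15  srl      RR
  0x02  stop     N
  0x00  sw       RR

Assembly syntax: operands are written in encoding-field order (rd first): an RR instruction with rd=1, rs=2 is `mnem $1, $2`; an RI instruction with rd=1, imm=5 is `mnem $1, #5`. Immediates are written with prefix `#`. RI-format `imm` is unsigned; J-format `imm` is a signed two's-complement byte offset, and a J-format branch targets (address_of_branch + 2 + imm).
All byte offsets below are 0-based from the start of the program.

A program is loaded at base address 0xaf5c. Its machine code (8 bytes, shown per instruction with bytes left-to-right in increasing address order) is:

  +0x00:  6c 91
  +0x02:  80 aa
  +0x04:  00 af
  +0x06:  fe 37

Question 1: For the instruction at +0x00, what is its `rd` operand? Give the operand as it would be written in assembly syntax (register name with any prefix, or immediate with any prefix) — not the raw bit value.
$0

off 0x00: read 6c 91 as little → 0x916c
  top 5b → 0x12 → adi [RI]
  rd: (w>>9)&0x3=0x0 → $0
  imm: (w>>0)&0x1ff=0x16c → #364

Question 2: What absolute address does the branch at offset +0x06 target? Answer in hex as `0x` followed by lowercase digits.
[06] fe 37 → 0x37fe
  top 5b → 0x6 → bne [J]
  [10:0] imm=2046 (s11→-2) = #-2
  target = base 0xaf5c + off 0x06 + 2 + imm -2 = 0xaf62

0xaf62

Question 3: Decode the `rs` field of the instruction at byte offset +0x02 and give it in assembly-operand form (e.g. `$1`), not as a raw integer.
off 0x02: read 80 aa as little → 0xaa80
  top 5b → 0x15 → srl [RR]
  rd@[10:9]=0x1 ⇒ $1
  rs@[8:7]=0x1 ⇒ $1

$1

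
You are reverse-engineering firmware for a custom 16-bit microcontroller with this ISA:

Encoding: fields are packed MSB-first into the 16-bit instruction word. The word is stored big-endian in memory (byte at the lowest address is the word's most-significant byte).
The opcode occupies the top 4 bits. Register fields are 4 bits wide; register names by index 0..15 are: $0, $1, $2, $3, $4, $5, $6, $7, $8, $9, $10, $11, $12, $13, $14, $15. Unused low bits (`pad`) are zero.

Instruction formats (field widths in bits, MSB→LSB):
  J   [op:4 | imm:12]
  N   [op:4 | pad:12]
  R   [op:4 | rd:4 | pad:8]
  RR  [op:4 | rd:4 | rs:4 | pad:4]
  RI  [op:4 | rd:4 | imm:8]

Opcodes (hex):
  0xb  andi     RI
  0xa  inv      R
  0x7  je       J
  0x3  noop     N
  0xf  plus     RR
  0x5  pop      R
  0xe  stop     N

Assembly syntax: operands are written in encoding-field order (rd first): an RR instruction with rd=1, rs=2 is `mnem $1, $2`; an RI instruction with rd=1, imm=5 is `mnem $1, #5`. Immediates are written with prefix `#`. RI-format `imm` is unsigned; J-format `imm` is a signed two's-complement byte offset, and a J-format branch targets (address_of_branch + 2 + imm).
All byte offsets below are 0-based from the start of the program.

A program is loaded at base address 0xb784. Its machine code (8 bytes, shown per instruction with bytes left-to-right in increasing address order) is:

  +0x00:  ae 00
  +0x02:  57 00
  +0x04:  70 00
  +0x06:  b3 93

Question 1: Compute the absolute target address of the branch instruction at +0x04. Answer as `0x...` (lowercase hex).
@+04  big-endian(70 00) = 0x7000
  opcode bits[15:12]=0x7: je/J
  imm: (w>>0)&0xfff=0x0 → #0
  target = base 0xb784 + off 0x04 + 2 + imm 0 = 0xb78a

0xb78a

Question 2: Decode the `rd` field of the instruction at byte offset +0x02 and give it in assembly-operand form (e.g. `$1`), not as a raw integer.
[02] 57 00 → 0x5700
  op=0x5700>>12=0x5 ⇒ pop (R)
  rd@[11:8]=0x7 ⇒ $7

$7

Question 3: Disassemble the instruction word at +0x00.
inv $14

+0x00: ae 00 ⇒ word 0xae00 (big)
  top 4b → 0xa → inv [R]
  rd@[11:8]=0xe ⇒ $14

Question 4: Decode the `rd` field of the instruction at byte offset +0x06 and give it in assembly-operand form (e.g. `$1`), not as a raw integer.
$3

[06] b3 93 → 0xb393
  opcode bits[15:12]=0xb: andi/RI
  rd: (w>>8)&0xf=0x3 → $3
  imm: (w>>0)&0xff=0x93 → #147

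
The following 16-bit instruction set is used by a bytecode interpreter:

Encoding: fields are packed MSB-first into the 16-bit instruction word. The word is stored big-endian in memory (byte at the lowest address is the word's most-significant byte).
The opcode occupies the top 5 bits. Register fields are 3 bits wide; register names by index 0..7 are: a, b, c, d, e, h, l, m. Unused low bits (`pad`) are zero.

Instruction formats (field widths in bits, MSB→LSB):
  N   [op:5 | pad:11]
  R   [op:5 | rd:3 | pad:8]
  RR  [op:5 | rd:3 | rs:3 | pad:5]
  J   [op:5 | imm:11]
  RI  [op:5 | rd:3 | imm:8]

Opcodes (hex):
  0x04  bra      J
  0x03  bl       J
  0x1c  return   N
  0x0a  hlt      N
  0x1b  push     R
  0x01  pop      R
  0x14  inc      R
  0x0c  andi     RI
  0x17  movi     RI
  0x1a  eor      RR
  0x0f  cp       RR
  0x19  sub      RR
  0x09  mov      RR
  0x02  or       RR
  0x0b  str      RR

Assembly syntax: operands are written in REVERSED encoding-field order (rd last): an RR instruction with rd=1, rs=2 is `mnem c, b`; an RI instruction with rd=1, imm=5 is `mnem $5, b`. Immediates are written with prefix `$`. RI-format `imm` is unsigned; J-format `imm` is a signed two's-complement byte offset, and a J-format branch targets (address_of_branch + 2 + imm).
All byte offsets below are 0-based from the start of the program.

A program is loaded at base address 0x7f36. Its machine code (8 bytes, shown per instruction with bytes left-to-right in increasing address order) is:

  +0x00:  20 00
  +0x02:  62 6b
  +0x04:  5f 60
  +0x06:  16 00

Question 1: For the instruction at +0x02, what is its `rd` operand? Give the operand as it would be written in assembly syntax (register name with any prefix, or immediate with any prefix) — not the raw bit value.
c

+0x02: 62 6b ⇒ word 0x626b (big)
  op=0x626b>>11=0xc ⇒ andi (RI)
  rd: (w>>8)&0x7=0x2 → c
  imm: (w>>0)&0xff=0x6b → $107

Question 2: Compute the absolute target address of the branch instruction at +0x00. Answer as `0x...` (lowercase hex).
@+00  big-endian(20 00) = 0x2000
  opcode bits[15:11]=0x4: bra/J
  imm@[10:0]=0x0 ⇒ $0
  target = base 0x7f36 + off 0x00 + 2 + imm 0 = 0x7f38

0x7f38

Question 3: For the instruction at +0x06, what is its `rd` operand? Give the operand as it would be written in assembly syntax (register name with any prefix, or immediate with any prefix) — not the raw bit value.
l

+0x06: 16 00 ⇒ word 0x1600 (big)
  op=0x1600>>11=0x2 ⇒ or (RR)
  rd: (w>>8)&0x7=0x6 → l
  rs: (w>>5)&0x7=0x0 → a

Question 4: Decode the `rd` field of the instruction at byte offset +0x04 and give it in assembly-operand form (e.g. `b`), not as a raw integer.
@+04  big-endian(5f 60) = 0x5f60
  top 5b → 0xb → str [RR]
  [10:8] rd=7 = m
  [7:5] rs=3 = d

m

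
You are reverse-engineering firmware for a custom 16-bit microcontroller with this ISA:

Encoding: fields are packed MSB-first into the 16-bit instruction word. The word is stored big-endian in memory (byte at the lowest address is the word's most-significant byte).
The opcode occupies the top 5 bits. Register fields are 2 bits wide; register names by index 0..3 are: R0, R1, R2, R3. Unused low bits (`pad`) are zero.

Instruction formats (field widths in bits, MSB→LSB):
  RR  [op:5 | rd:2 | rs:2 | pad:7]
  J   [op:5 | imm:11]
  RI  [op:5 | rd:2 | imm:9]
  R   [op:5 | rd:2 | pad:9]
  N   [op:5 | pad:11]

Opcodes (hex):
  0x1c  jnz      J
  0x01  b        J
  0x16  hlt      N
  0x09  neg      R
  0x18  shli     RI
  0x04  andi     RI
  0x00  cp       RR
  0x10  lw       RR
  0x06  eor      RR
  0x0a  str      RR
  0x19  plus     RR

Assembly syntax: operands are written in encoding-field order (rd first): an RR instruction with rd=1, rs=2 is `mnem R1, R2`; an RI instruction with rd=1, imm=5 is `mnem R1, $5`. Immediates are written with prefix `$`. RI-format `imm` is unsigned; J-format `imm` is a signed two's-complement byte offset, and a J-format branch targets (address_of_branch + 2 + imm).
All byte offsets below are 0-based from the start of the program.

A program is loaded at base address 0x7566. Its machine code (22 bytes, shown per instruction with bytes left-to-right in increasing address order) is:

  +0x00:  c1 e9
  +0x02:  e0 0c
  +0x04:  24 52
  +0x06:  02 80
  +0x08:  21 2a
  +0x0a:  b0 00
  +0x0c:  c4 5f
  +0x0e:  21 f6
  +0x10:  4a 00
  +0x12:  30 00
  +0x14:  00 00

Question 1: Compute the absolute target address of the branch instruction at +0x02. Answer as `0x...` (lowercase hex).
0x7576

@+02  big-endian(e0 0c) = 0xe00c
  opcode bits[15:11]=0x1c: jnz/J
  [10:0] imm=12 = $12
  target = base 0x7566 + off 0x02 + 2 + imm 12 = 0x7576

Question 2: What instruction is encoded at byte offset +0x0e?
[0e] 21 f6 → 0x21f6
  op=0x21f6>>11=0x4 ⇒ andi (RI)
  [10:9] rd=0 = R0
  [8:0] imm=502 = $502

andi R0, $502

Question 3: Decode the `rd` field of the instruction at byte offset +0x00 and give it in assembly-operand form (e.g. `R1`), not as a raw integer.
R0

@+00  big-endian(c1 e9) = 0xc1e9
  opcode bits[15:11]=0x18: shli/RI
  rd: (w>>9)&0x3=0x0 → R0
  imm: (w>>0)&0x1ff=0x1e9 → $489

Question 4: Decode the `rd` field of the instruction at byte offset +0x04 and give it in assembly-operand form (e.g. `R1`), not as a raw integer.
[04] 24 52 → 0x2452
  opcode bits[15:11]=0x4: andi/RI
  rd: (w>>9)&0x3=0x2 → R2
  imm: (w>>0)&0x1ff=0x52 → $82

R2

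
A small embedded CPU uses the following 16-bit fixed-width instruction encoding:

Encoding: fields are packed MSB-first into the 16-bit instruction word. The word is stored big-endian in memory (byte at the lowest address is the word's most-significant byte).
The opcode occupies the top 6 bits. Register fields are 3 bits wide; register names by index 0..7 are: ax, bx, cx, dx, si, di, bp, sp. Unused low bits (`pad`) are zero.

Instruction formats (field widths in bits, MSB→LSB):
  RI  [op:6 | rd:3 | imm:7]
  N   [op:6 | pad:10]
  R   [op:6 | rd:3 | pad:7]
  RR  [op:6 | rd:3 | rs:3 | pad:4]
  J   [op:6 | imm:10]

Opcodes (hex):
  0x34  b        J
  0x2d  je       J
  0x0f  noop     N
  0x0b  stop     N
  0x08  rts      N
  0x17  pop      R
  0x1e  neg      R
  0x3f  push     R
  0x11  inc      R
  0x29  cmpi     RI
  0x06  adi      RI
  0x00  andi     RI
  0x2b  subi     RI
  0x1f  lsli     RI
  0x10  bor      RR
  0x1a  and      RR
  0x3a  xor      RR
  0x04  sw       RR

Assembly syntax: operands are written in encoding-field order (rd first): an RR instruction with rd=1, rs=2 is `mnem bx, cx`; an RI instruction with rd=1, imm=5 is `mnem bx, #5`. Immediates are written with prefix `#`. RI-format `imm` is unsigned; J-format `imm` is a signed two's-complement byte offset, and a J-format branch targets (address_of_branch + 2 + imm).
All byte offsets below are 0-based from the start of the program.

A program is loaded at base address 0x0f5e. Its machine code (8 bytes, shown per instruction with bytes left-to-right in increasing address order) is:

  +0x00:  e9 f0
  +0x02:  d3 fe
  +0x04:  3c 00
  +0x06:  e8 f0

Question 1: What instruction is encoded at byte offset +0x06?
xor bx, sp

+0x06: e8 f0 ⇒ word 0xe8f0 (big)
  top 6b → 0x3a → xor [RR]
  rd@[9:7]=0x1 ⇒ bx
  rs@[6:4]=0x7 ⇒ sp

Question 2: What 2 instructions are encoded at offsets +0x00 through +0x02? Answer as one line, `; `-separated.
off 0x00: read e9 f0 as big → 0xe9f0
  opcode bits[15:10]=0x3a: xor/RR
  rd@[9:7]=0x3 ⇒ dx
  rs@[6:4]=0x7 ⇒ sp
off 0x02: read d3 fe as big → 0xd3fe
  opcode bits[15:10]=0x34: b/J
  imm@[9:0]=0x3fe (s10→-2) ⇒ #-2

xor dx, sp; b #-2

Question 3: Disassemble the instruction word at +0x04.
off 0x04: read 3c 00 as big → 0x3c00
  op=0x3c00>>10=0xf ⇒ noop (N)

noop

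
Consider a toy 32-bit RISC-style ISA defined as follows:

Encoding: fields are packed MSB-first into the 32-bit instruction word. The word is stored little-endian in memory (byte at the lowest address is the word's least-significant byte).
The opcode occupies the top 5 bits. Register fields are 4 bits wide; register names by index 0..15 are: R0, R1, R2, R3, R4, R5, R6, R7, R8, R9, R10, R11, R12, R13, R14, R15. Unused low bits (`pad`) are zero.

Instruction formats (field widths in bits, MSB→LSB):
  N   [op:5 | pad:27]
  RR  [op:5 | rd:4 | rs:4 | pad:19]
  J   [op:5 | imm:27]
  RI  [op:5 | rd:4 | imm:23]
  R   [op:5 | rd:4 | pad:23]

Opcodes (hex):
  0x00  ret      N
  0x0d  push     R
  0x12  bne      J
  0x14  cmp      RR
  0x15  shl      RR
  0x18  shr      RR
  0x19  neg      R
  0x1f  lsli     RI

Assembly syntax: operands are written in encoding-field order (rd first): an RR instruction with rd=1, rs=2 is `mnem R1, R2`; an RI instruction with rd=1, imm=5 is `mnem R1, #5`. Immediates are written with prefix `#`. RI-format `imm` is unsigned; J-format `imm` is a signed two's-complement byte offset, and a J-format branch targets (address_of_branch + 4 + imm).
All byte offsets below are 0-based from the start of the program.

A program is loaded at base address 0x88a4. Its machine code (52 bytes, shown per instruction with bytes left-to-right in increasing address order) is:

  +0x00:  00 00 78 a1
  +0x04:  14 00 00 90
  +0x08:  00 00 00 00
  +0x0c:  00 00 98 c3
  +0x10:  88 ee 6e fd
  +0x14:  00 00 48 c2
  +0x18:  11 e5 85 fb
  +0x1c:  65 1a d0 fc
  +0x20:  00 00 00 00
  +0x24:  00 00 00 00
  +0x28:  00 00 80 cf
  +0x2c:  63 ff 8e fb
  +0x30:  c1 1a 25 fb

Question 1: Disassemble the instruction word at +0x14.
off 0x14: read 00 00 48 c2 as little → 0xc2480000
  opcode bits[31:27]=0x18: shr/RR
  rd: (w>>23)&0xf=0x4 → R4
  rs: (w>>19)&0xf=0x9 → R9

shr R4, R9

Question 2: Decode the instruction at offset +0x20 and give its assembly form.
off 0x20: read 00 00 00 00 as little → 0x00000000
  opcode bits[31:27]=0x0: ret/N

ret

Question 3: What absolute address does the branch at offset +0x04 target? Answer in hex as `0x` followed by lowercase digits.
off 0x04: read 14 00 00 90 as little → 0x90000014
  opcode bits[31:27]=0x12: bne/J
  [26:0] imm=20 = #20
  target = base 0x88a4 + off 0x04 + 4 + imm 20 = 0x88c0

0x88c0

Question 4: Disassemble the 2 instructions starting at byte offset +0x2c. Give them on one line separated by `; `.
[2c] 63 ff 8e fb → 0xfb8eff63
  opcode bits[31:27]=0x1f: lsli/RI
  rd@[26:23]=0x7 ⇒ R7
  imm@[22:0]=0xeff63 ⇒ #982883
[30] c1 1a 25 fb → 0xfb251ac1
  opcode bits[31:27]=0x1f: lsli/RI
  rd@[26:23]=0x6 ⇒ R6
  imm@[22:0]=0x251ac1 ⇒ #2431681

lsli R7, #982883; lsli R6, #2431681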